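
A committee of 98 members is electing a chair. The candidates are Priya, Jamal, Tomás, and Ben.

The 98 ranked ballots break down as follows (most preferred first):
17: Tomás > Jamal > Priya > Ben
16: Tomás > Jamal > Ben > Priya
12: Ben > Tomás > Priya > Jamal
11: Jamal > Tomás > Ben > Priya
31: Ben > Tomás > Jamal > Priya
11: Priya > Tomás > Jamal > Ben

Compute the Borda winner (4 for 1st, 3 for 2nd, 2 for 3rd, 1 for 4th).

Priya: 17×2 + 16×1 + 12×2 + 11×1 + 31×1 + 11×4 = 160
Jamal: 17×3 + 16×3 + 12×1 + 11×4 + 31×2 + 11×2 = 239
Tomás: 17×4 + 16×4 + 12×3 + 11×3 + 31×3 + 11×3 = 327
Ben: 17×1 + 16×2 + 12×4 + 11×2 + 31×4 + 11×1 = 254

Tomás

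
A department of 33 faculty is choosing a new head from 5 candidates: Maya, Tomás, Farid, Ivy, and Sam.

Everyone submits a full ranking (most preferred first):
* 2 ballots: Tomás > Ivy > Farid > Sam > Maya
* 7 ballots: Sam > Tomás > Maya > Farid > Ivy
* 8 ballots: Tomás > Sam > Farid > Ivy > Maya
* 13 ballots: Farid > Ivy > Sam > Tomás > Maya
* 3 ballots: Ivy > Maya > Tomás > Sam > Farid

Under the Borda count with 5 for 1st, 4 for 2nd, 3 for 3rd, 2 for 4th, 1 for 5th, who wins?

Sam

Maya: 2×1 + 7×3 + 8×1 + 13×1 + 3×4 = 56
Tomás: 2×5 + 7×4 + 8×5 + 13×2 + 3×3 = 113
Farid: 2×3 + 7×2 + 8×3 + 13×5 + 3×1 = 112
Ivy: 2×4 + 7×1 + 8×2 + 13×4 + 3×5 = 98
Sam: 2×2 + 7×5 + 8×4 + 13×3 + 3×2 = 116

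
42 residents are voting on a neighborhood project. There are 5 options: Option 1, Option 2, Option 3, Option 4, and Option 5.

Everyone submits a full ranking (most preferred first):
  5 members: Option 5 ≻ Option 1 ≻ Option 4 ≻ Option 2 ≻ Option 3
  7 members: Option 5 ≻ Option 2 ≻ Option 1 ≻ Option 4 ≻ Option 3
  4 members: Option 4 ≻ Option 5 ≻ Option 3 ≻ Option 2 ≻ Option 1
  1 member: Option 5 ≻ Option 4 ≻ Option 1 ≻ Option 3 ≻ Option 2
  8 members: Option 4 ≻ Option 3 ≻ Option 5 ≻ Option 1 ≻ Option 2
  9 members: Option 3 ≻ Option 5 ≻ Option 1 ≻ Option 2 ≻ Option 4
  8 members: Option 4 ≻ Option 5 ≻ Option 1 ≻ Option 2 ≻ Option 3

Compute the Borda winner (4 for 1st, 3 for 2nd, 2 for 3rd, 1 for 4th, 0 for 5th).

Option 1: 5×3 + 7×2 + 4×0 + 1×2 + 8×1 + 9×2 + 8×2 = 73
Option 2: 5×1 + 7×3 + 4×1 + 1×0 + 8×0 + 9×1 + 8×1 = 47
Option 3: 5×0 + 7×0 + 4×2 + 1×1 + 8×3 + 9×4 + 8×0 = 69
Option 4: 5×2 + 7×1 + 4×4 + 1×3 + 8×4 + 9×0 + 8×4 = 100
Option 5: 5×4 + 7×4 + 4×3 + 1×4 + 8×2 + 9×3 + 8×3 = 131

Option 5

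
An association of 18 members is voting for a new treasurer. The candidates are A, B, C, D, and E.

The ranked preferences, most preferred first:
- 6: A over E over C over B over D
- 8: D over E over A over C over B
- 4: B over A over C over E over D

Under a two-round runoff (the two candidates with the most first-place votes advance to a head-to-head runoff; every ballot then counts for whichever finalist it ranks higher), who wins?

A

Round 1 first-place votes: A 6, B 4, C 0, D 8, E 0. D and A advance.
Runoff: D is ranked above A on 8 ballots, A above D on 10.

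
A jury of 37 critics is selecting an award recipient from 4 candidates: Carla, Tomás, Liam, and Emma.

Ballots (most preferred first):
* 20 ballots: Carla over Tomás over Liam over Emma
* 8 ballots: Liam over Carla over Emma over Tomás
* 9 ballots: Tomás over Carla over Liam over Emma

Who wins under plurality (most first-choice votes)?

First-place votes: Carla 20, Tomás 9, Liam 8, Emma 0.

Carla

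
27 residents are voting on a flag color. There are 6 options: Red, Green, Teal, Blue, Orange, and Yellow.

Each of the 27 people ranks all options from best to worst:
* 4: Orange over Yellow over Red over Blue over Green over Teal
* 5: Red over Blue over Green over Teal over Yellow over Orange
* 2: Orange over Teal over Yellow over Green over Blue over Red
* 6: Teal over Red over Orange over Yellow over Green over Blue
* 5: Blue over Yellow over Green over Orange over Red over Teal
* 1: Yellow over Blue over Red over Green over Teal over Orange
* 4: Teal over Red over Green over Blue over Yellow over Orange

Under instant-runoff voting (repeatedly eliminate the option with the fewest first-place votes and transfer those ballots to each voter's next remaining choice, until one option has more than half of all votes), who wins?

Round 1: Red 5, Green 0, Teal 10, Blue 5, Orange 6, Yellow 1. Green eliminated.
Round 2: Red 5, Teal 10, Blue 5, Orange 6, Yellow 1. Yellow eliminated.
Round 3: Red 5, Teal 10, Blue 6, Orange 6. Red eliminated.
Round 4: Teal 10, Blue 11, Orange 6. Orange eliminated.
Round 5: Teal 12, Blue 15. Blue has a majority (≥14).

Blue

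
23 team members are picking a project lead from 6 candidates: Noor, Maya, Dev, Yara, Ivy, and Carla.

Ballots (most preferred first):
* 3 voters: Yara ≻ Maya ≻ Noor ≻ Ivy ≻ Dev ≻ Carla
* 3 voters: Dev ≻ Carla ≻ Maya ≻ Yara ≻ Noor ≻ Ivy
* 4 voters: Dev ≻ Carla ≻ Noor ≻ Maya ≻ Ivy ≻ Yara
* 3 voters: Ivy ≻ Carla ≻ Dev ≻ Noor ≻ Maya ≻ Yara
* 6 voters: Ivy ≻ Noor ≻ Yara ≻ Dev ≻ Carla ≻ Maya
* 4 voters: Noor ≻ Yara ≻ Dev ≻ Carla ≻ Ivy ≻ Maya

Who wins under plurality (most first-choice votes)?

Ivy

First-place votes: Noor 4, Maya 0, Dev 7, Yara 3, Ivy 9, Carla 0.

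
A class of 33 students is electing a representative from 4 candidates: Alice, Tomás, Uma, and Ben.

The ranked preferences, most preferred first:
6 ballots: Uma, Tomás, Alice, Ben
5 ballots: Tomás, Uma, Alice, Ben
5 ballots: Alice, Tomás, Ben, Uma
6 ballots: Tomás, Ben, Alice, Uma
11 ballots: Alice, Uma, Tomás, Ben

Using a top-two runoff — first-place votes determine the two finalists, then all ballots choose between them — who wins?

Round 1 first-place votes: Alice 16, Tomás 11, Uma 6, Ben 0. Alice and Tomás advance.
Runoff: Alice is ranked above Tomás on 16 ballots, Tomás above Alice on 17.

Tomás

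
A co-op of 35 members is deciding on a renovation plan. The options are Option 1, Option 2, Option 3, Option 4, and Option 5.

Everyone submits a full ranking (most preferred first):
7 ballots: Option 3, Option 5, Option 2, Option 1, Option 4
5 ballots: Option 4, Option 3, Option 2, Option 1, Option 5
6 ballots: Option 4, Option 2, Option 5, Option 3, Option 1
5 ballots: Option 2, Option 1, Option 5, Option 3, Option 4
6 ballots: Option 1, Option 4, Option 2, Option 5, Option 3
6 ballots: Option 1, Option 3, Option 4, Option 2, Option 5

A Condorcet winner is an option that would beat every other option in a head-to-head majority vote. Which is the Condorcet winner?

Option 3 vs Option 1: 18–17
Option 3 vs Option 2: 18–17
Option 3 vs Option 4: 18–17
Option 3 vs Option 5: 18–17
Option 3 beats every other option.

Option 3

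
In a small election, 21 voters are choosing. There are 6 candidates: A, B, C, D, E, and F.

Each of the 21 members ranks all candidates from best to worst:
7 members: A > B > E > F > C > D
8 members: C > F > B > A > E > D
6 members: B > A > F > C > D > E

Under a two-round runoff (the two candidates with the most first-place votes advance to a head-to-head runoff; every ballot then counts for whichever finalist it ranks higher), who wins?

Round 1 first-place votes: A 7, B 6, C 8, D 0, E 0, F 0. C and A advance.
Runoff: C is ranked above A on 8 ballots, A above C on 13.

A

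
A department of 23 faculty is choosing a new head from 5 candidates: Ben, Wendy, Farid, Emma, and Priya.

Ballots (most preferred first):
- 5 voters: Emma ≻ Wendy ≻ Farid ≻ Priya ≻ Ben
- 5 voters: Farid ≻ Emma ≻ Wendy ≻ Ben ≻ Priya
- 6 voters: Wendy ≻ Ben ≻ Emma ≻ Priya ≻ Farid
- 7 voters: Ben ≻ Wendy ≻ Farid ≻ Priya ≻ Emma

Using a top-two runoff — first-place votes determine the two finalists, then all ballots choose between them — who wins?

Round 1 first-place votes: Ben 7, Wendy 6, Farid 5, Emma 5, Priya 0. Ben and Wendy advance.
Runoff: Ben is ranked above Wendy on 7 ballots, Wendy above Ben on 16.

Wendy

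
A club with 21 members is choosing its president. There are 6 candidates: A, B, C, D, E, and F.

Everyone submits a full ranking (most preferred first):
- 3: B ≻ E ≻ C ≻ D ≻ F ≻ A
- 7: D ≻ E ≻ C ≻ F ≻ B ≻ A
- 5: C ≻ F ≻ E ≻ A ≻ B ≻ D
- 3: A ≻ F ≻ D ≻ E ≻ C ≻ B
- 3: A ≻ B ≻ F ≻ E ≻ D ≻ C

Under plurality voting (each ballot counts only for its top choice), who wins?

D

First-place votes: A 6, B 3, C 5, D 7, E 0, F 0.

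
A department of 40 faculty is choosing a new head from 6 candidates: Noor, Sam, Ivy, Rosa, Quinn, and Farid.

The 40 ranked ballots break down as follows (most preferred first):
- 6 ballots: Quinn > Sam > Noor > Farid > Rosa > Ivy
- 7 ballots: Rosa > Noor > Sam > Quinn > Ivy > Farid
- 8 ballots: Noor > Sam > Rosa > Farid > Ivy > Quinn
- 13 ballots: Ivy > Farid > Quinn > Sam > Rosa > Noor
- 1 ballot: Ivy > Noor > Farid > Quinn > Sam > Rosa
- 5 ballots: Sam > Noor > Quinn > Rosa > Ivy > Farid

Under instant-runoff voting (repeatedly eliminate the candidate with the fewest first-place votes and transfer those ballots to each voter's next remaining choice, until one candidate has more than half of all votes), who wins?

Round 1: Noor 8, Sam 5, Ivy 14, Rosa 7, Quinn 6, Farid 0. Farid eliminated.
Round 2: Noor 8, Sam 5, Ivy 14, Rosa 7, Quinn 6. Sam eliminated.
Round 3: Noor 13, Ivy 14, Rosa 7, Quinn 6. Quinn eliminated.
Round 4: Noor 19, Ivy 14, Rosa 7. Rosa eliminated.
Round 5: Noor 26, Ivy 14. Noor has a majority (≥21).

Noor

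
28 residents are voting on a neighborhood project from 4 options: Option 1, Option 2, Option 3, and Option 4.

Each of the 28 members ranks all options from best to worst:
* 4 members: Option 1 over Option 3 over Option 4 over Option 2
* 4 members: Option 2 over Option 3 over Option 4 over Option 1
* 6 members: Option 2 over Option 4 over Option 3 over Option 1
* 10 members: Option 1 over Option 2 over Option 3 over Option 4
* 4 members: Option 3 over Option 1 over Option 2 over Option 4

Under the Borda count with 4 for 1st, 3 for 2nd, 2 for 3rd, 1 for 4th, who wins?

Option 2

Option 1: 4×4 + 4×1 + 6×1 + 10×4 + 4×3 = 78
Option 2: 4×1 + 4×4 + 6×4 + 10×3 + 4×2 = 82
Option 3: 4×3 + 4×3 + 6×2 + 10×2 + 4×4 = 72
Option 4: 4×2 + 4×2 + 6×3 + 10×1 + 4×1 = 48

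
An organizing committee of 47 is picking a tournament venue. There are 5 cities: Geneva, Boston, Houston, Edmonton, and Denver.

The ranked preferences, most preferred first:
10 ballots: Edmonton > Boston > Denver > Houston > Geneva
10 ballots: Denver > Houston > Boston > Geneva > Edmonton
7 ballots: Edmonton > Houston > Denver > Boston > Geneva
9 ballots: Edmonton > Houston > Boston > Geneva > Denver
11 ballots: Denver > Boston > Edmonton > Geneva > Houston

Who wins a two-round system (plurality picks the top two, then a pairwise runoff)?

Edmonton

Round 1 first-place votes: Geneva 0, Boston 0, Houston 0, Edmonton 26, Denver 21. Edmonton and Denver advance.
Runoff: Edmonton is ranked above Denver on 26 ballots, Denver above Edmonton on 21.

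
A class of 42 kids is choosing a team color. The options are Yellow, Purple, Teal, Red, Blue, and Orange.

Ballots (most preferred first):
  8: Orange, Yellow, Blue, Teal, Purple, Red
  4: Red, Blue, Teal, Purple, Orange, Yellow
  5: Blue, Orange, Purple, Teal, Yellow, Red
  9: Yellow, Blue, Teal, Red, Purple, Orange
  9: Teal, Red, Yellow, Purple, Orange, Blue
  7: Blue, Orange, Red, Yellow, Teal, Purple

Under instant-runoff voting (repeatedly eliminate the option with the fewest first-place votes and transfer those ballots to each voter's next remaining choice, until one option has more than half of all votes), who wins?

Yellow

Round 1: Yellow 9, Purple 0, Teal 9, Red 4, Blue 12, Orange 8. Purple eliminated.
Round 2: Yellow 9, Teal 9, Red 4, Blue 12, Orange 8. Red eliminated.
Round 3: Yellow 9, Teal 9, Blue 16, Orange 8. Orange eliminated.
Round 4: Yellow 17, Teal 9, Blue 16. Teal eliminated.
Round 5: Yellow 26, Blue 16. Yellow has a majority (≥22).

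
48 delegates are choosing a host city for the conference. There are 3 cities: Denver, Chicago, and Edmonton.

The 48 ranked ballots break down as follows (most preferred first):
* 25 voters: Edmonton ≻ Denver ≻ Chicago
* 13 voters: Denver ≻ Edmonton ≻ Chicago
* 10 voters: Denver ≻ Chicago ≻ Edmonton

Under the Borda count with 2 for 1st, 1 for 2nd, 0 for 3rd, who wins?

Denver

Denver: 25×1 + 13×2 + 10×2 = 71
Chicago: 25×0 + 13×0 + 10×1 = 10
Edmonton: 25×2 + 13×1 + 10×0 = 63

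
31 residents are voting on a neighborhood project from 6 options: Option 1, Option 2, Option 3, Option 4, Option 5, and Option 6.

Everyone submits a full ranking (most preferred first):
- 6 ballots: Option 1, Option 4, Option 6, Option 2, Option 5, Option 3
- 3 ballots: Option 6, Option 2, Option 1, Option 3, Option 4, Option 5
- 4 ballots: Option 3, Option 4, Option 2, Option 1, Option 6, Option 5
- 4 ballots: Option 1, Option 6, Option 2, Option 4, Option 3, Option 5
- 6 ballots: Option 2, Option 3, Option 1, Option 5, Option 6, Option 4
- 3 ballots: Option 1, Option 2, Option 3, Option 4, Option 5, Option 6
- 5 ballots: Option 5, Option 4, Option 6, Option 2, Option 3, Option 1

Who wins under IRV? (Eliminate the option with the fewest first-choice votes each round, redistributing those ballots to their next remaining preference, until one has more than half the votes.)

Round 1: Option 1 13, Option 2 6, Option 3 4, Option 4 0, Option 5 5, Option 6 3. Option 4 eliminated.
Round 2: Option 1 13, Option 2 6, Option 3 4, Option 5 5, Option 6 3. Option 6 eliminated.
Round 3: Option 1 13, Option 2 9, Option 3 4, Option 5 5. Option 3 eliminated.
Round 4: Option 1 13, Option 2 13, Option 5 5. Option 5 eliminated.
Round 5: Option 1 13, Option 2 18. Option 2 has a majority (≥16).

Option 2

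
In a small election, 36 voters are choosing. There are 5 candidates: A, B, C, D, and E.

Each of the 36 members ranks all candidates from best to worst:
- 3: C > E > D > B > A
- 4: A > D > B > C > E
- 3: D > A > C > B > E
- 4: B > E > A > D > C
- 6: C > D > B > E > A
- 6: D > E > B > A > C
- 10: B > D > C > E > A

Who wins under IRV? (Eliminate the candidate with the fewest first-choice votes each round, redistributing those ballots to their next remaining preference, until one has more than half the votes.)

D

Round 1: A 4, B 14, C 9, D 9, E 0. E eliminated.
Round 2: A 4, B 14, C 9, D 9. A eliminated.
Round 3: B 14, C 9, D 13. C eliminated.
Round 4: B 14, D 22. D has a majority (≥19).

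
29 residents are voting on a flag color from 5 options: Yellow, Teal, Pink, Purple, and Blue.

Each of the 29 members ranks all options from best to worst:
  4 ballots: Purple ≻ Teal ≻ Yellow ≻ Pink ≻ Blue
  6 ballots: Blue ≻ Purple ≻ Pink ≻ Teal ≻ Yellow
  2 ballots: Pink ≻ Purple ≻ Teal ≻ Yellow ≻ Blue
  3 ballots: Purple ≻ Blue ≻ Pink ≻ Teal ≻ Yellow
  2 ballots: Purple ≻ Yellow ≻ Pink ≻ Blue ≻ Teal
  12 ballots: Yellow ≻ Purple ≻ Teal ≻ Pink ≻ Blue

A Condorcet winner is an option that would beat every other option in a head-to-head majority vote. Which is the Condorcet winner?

Purple

Purple vs Yellow: 17–12
Purple vs Teal: 29–0
Purple vs Pink: 27–2
Purple vs Blue: 23–6
Purple beats every other option.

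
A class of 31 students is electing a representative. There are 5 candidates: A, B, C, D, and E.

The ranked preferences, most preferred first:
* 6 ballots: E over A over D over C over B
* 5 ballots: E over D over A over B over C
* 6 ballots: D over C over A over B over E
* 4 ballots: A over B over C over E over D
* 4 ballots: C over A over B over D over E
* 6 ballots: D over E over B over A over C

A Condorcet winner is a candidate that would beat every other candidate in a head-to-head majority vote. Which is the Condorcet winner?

D vs A: 17–14
D vs B: 23–8
D vs C: 23–8
D vs E: 16–15
D beats every other candidate.

D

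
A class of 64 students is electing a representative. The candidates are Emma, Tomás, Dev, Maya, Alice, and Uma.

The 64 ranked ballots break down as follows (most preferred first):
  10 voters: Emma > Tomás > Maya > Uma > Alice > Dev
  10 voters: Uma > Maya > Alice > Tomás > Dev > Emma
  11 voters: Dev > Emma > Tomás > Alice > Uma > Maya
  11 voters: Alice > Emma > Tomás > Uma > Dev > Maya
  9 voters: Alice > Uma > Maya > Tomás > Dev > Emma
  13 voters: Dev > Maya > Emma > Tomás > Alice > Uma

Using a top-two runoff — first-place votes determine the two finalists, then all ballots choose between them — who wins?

Alice

Round 1 first-place votes: Emma 10, Tomás 0, Dev 24, Maya 0, Alice 20, Uma 10. Dev and Alice advance.
Runoff: Dev is ranked above Alice on 24 ballots, Alice above Dev on 40.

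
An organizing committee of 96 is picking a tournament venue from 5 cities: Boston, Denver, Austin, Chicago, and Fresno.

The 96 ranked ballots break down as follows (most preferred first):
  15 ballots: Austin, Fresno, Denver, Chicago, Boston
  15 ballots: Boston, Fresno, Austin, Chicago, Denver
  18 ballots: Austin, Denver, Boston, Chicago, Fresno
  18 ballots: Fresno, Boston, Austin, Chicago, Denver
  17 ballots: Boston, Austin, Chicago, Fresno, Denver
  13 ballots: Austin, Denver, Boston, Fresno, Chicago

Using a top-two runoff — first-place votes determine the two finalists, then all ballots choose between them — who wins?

Round 1 first-place votes: Boston 32, Denver 0, Austin 46, Chicago 0, Fresno 18. Austin and Boston advance.
Runoff: Austin is ranked above Boston on 46 ballots, Boston above Austin on 50.

Boston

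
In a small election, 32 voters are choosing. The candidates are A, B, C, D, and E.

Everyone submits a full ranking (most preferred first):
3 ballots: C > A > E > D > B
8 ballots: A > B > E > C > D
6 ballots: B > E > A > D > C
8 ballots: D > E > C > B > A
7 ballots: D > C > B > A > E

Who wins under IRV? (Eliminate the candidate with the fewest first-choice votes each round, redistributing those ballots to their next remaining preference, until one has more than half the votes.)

A

Round 1: A 8, B 6, C 3, D 15, E 0. E eliminated.
Round 2: A 8, B 6, C 3, D 15. C eliminated.
Round 3: A 11, B 6, D 15. B eliminated.
Round 4: A 17, D 15. A has a majority (≥17).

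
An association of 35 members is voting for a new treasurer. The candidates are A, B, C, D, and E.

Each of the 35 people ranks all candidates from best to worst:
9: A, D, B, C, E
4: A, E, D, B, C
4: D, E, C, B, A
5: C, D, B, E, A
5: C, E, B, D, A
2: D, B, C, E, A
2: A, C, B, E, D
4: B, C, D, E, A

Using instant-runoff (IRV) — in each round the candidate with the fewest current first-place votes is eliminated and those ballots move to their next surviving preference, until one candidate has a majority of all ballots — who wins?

Round 1: A 15, B 4, C 10, D 6, E 0. E eliminated.
Round 2: A 15, B 4, C 10, D 6. B eliminated.
Round 3: A 15, C 14, D 6. D eliminated.
Round 4: A 15, C 20. C has a majority (≥18).

C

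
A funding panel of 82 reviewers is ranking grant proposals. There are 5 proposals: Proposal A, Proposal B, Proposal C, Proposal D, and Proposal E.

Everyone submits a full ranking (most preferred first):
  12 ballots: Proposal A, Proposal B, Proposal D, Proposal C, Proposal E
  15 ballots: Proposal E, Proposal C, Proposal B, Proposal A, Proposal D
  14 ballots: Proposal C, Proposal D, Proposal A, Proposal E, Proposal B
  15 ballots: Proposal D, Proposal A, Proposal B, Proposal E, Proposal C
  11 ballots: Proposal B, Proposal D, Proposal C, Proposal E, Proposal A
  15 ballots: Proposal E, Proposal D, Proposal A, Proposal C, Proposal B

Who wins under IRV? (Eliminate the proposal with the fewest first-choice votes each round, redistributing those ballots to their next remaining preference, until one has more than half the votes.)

Proposal D

Round 1: Proposal A 12, Proposal B 11, Proposal C 14, Proposal D 15, Proposal E 30. Proposal B eliminated.
Round 2: Proposal A 12, Proposal C 14, Proposal D 26, Proposal E 30. Proposal A eliminated.
Round 3: Proposal C 14, Proposal D 38, Proposal E 30. Proposal C eliminated.
Round 4: Proposal D 52, Proposal E 30. Proposal D has a majority (≥42).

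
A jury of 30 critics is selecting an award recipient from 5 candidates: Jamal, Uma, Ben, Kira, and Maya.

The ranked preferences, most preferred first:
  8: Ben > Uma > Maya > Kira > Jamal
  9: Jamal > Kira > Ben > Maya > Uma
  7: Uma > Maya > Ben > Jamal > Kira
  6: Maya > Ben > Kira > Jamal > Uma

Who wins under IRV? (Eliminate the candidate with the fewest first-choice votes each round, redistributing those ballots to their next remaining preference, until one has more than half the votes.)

Ben

Round 1: Jamal 9, Uma 7, Ben 8, Kira 0, Maya 6. Kira eliminated.
Round 2: Jamal 9, Uma 7, Ben 8, Maya 6. Maya eliminated.
Round 3: Jamal 9, Uma 7, Ben 14. Uma eliminated.
Round 4: Jamal 9, Ben 21. Ben has a majority (≥16).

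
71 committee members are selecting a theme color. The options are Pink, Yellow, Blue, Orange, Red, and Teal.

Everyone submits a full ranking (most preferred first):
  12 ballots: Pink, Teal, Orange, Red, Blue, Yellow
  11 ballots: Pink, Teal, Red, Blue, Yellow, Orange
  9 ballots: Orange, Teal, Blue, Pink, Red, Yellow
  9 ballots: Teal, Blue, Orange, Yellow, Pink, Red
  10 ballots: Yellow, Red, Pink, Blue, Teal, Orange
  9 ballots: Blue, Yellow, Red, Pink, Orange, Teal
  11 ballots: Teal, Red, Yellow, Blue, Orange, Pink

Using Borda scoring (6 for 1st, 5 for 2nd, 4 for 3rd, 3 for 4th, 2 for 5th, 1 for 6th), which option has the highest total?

Pink: 12×6 + 11×6 + 9×3 + 9×2 + 10×4 + 9×3 + 11×1 = 261
Yellow: 12×1 + 11×2 + 9×1 + 9×3 + 10×6 + 9×5 + 11×4 = 219
Blue: 12×2 + 11×3 + 9×4 + 9×5 + 10×3 + 9×6 + 11×3 = 255
Orange: 12×4 + 11×1 + 9×6 + 9×4 + 10×1 + 9×2 + 11×2 = 199
Red: 12×3 + 11×4 + 9×2 + 9×1 + 10×5 + 9×4 + 11×5 = 248
Teal: 12×5 + 11×5 + 9×5 + 9×6 + 10×2 + 9×1 + 11×6 = 309

Teal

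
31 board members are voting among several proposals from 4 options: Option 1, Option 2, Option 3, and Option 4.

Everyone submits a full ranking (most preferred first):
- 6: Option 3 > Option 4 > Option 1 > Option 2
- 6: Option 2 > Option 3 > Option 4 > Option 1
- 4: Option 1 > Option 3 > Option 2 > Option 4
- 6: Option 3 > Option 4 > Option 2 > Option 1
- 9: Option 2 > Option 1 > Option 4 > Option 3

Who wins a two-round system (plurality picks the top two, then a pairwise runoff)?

Option 3

Round 1 first-place votes: Option 1 4, Option 2 15, Option 3 12, Option 4 0. Option 2 and Option 3 advance.
Runoff: Option 2 is ranked above Option 3 on 15 ballots, Option 3 above Option 2 on 16.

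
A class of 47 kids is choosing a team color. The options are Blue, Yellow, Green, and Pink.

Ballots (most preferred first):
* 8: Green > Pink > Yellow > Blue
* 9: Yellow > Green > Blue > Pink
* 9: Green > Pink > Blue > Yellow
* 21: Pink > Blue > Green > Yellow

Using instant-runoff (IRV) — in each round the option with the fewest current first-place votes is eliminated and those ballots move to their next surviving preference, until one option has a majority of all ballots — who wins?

Round 1: Blue 0, Yellow 9, Green 17, Pink 21. Blue eliminated.
Round 2: Yellow 9, Green 17, Pink 21. Yellow eliminated.
Round 3: Green 26, Pink 21. Green has a majority (≥24).

Green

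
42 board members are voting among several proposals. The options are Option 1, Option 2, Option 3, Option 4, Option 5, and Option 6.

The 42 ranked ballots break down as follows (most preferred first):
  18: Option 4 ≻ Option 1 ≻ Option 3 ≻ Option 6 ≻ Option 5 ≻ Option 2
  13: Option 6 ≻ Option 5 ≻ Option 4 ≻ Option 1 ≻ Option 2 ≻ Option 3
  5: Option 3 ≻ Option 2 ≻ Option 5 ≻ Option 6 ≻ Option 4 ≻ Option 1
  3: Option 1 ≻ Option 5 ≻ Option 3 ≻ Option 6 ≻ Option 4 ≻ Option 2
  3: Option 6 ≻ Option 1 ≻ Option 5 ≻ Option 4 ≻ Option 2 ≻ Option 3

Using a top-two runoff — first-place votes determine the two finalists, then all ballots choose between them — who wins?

Option 6

Round 1 first-place votes: Option 1 3, Option 2 0, Option 3 5, Option 4 18, Option 5 0, Option 6 16. Option 4 and Option 6 advance.
Runoff: Option 4 is ranked above Option 6 on 18 ballots, Option 6 above Option 4 on 24.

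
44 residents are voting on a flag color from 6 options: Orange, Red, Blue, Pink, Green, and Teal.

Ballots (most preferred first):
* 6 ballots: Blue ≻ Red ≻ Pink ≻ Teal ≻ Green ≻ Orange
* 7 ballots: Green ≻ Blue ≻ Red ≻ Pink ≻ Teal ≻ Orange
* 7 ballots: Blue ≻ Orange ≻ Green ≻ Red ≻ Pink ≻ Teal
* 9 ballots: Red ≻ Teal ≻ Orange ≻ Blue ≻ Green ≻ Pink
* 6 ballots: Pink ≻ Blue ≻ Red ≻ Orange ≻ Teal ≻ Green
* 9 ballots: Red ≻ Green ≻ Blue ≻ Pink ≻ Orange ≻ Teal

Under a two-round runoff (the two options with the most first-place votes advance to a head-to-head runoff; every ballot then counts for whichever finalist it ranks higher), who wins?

Round 1 first-place votes: Orange 0, Red 18, Blue 13, Pink 6, Green 7, Teal 0. Red and Blue advance.
Runoff: Red is ranked above Blue on 18 ballots, Blue above Red on 26.

Blue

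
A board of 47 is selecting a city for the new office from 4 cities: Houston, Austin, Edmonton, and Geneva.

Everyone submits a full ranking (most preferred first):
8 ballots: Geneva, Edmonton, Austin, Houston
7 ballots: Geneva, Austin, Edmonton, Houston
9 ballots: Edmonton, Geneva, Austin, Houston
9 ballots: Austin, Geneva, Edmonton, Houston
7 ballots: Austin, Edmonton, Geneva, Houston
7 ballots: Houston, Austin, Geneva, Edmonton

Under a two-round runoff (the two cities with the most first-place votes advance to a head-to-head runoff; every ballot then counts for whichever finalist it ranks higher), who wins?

Round 1 first-place votes: Houston 7, Austin 16, Edmonton 9, Geneva 15. Austin and Geneva advance.
Runoff: Austin is ranked above Geneva on 23 ballots, Geneva above Austin on 24.

Geneva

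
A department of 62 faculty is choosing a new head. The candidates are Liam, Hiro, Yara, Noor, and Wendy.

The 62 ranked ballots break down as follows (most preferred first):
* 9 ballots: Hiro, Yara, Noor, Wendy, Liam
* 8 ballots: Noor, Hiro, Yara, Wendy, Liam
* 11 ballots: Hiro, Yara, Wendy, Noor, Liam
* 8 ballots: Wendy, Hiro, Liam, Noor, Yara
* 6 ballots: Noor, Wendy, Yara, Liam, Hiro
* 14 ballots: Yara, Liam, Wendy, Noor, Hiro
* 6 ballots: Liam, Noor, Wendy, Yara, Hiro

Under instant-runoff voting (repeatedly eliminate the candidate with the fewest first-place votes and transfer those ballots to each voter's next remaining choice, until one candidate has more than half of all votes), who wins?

Noor

Round 1: Liam 6, Hiro 20, Yara 14, Noor 14, Wendy 8. Liam eliminated.
Round 2: Hiro 20, Yara 14, Noor 20, Wendy 8. Wendy eliminated.
Round 3: Hiro 28, Yara 14, Noor 20. Yara eliminated.
Round 4: Hiro 28, Noor 34. Noor has a majority (≥32).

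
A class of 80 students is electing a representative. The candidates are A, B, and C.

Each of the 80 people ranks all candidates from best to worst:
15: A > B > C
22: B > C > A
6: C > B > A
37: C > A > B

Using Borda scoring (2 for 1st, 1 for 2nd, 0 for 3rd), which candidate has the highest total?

A: 15×2 + 22×0 + 6×0 + 37×1 = 67
B: 15×1 + 22×2 + 6×1 + 37×0 = 65
C: 15×0 + 22×1 + 6×2 + 37×2 = 108

C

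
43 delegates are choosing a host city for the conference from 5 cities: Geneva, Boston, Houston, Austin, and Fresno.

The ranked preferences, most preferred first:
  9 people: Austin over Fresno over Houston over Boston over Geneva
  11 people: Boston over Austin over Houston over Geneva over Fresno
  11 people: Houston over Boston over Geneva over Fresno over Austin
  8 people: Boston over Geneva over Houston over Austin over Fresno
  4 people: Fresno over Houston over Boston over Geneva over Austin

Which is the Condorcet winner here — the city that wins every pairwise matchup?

Houston

Houston vs Geneva: 35–8
Houston vs Boston: 24–19
Houston vs Austin: 23–20
Houston vs Fresno: 30–13
Houston beats every other city.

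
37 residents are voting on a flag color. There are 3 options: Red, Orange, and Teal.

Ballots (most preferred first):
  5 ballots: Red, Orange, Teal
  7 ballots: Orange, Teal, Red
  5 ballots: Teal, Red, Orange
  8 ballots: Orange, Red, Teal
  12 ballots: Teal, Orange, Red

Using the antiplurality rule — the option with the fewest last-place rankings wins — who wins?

Last-place votes: Red 19, Orange 5, Teal 13.

Orange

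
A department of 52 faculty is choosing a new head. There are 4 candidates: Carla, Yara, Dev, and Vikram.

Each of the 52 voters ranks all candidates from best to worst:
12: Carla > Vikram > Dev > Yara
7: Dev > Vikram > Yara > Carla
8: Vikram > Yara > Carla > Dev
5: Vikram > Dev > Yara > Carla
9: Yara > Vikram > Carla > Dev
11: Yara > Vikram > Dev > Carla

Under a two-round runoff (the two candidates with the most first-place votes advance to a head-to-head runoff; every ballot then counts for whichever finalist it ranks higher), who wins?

Round 1 first-place votes: Carla 12, Yara 20, Dev 7, Vikram 13. Yara and Vikram advance.
Runoff: Yara is ranked above Vikram on 20 ballots, Vikram above Yara on 32.

Vikram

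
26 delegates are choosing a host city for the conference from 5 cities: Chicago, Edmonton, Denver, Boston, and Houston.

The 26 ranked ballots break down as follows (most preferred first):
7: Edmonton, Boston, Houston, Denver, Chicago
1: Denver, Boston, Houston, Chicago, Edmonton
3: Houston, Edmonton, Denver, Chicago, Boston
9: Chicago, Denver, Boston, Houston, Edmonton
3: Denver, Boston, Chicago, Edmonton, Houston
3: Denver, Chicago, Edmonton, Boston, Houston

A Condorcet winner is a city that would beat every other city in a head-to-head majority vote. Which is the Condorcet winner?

Denver

Denver vs Chicago: 17–9
Denver vs Edmonton: 16–10
Denver vs Boston: 19–7
Denver vs Houston: 16–10
Denver beats every other city.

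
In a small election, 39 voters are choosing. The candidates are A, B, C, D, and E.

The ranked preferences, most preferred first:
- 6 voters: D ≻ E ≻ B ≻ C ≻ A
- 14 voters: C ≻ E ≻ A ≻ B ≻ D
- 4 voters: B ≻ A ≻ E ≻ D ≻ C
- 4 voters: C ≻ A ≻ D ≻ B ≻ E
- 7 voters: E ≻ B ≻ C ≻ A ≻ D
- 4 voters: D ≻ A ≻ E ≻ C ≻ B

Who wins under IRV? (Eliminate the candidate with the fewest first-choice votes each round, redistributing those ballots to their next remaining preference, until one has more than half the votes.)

Round 1: A 0, B 4, C 18, D 10, E 7. A eliminated.
Round 2: B 4, C 18, D 10, E 7. B eliminated.
Round 3: C 18, D 10, E 11. D eliminated.
Round 4: C 18, E 21. E has a majority (≥20).

E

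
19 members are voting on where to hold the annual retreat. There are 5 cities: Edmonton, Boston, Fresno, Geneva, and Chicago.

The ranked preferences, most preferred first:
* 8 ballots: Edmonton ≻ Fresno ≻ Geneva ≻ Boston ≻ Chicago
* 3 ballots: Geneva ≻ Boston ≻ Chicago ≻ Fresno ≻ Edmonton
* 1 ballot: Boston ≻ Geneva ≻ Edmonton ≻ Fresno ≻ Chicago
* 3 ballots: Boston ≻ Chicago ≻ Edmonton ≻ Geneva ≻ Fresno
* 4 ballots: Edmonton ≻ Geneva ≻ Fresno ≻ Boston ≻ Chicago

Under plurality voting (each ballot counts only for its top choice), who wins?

Edmonton

First-place votes: Edmonton 12, Boston 4, Fresno 0, Geneva 3, Chicago 0.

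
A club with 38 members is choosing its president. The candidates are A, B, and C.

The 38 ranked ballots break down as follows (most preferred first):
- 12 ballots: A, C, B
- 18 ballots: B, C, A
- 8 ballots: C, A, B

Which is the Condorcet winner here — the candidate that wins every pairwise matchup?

C

C vs A: 26–12
C vs B: 20–18
C beats every other candidate.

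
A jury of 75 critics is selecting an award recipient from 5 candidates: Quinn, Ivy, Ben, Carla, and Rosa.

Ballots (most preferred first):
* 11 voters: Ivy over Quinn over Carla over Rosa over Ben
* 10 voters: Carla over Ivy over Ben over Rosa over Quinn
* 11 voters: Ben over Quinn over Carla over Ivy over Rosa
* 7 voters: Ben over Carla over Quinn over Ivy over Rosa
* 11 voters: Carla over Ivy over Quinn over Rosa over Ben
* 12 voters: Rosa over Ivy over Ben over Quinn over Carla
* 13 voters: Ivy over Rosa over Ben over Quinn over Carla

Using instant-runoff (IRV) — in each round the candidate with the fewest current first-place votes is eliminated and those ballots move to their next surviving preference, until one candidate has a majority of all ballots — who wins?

Carla

Round 1: Quinn 0, Ivy 24, Ben 18, Carla 21, Rosa 12. Quinn eliminated.
Round 2: Ivy 24, Ben 18, Carla 21, Rosa 12. Rosa eliminated.
Round 3: Ivy 36, Ben 18, Carla 21. Ben eliminated.
Round 4: Ivy 36, Carla 39. Carla has a majority (≥38).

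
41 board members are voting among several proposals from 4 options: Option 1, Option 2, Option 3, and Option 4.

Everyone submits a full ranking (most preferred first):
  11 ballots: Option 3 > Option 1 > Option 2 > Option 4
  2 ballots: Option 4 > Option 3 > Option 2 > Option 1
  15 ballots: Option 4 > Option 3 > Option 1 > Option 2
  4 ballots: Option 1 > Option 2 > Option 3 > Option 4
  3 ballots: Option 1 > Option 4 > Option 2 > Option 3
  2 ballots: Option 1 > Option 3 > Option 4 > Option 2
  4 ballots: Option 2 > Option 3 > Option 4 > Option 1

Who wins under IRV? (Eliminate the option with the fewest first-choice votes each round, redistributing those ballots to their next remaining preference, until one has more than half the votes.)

Round 1: Option 1 9, Option 2 4, Option 3 11, Option 4 17. Option 2 eliminated.
Round 2: Option 1 9, Option 3 15, Option 4 17. Option 1 eliminated.
Round 3: Option 3 21, Option 4 20. Option 3 has a majority (≥21).

Option 3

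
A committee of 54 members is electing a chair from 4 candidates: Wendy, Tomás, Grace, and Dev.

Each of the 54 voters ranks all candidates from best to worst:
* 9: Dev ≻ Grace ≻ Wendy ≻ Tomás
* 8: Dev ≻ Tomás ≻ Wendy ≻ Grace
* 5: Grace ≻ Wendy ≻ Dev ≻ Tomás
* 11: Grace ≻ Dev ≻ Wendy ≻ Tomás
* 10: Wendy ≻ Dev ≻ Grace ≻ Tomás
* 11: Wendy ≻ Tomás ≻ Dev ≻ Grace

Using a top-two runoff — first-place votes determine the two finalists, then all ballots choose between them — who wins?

Round 1 first-place votes: Wendy 21, Tomás 0, Grace 16, Dev 17. Wendy and Dev advance.
Runoff: Wendy is ranked above Dev on 26 ballots, Dev above Wendy on 28.

Dev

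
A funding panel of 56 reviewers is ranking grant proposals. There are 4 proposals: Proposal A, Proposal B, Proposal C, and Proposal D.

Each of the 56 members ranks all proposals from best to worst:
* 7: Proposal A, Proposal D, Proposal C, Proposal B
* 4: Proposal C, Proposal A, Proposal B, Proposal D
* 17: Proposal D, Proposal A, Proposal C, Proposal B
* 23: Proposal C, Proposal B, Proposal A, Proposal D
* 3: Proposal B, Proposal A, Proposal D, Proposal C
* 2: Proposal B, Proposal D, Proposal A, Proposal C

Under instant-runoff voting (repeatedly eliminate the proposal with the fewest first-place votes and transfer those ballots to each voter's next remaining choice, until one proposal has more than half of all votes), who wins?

Round 1: Proposal A 7, Proposal B 5, Proposal C 27, Proposal D 17. Proposal B eliminated.
Round 2: Proposal A 10, Proposal C 27, Proposal D 19. Proposal A eliminated.
Round 3: Proposal C 27, Proposal D 29. Proposal D has a majority (≥29).

Proposal D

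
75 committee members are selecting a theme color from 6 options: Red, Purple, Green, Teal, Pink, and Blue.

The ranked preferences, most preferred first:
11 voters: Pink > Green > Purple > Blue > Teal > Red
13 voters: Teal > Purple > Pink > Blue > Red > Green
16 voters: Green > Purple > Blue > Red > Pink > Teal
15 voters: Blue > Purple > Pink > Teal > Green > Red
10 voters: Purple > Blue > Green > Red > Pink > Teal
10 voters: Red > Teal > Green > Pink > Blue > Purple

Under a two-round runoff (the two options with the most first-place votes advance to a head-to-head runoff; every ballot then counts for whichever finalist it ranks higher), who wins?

Blue

Round 1 first-place votes: Red 10, Purple 10, Green 16, Teal 13, Pink 11, Blue 15. Green and Blue advance.
Runoff: Green is ranked above Blue on 37 ballots, Blue above Green on 38.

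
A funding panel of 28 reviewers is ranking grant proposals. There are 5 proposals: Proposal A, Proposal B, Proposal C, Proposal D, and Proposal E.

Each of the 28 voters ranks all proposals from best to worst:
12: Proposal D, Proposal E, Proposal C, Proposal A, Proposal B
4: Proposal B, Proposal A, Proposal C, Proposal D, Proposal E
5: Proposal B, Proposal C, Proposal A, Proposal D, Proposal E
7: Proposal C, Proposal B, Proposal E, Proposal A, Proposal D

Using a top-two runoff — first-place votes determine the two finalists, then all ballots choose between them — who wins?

Round 1 first-place votes: Proposal A 0, Proposal B 9, Proposal C 7, Proposal D 12, Proposal E 0. Proposal D and Proposal B advance.
Runoff: Proposal D is ranked above Proposal B on 12 ballots, Proposal B above Proposal D on 16.

Proposal B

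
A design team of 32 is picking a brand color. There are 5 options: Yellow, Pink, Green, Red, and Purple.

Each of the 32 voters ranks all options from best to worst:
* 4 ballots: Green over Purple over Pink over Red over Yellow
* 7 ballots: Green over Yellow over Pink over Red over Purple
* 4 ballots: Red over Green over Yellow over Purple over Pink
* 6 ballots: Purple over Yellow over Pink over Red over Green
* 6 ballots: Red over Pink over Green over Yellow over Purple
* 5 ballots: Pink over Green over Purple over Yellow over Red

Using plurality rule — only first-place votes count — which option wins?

Green

First-place votes: Yellow 0, Pink 5, Green 11, Red 10, Purple 6.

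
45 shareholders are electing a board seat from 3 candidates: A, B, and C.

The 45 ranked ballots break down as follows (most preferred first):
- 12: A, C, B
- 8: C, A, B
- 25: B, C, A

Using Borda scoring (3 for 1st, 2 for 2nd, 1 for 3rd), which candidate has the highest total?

C

A: 12×3 + 8×2 + 25×1 = 77
B: 12×1 + 8×1 + 25×3 = 95
C: 12×2 + 8×3 + 25×2 = 98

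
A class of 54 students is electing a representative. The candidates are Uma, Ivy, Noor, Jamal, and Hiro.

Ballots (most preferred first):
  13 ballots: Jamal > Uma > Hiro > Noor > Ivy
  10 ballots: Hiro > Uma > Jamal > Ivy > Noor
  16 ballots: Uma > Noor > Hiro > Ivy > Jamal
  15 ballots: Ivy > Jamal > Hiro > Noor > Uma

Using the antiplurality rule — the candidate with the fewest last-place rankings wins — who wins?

Last-place votes: Uma 15, Ivy 13, Noor 10, Jamal 16, Hiro 0.

Hiro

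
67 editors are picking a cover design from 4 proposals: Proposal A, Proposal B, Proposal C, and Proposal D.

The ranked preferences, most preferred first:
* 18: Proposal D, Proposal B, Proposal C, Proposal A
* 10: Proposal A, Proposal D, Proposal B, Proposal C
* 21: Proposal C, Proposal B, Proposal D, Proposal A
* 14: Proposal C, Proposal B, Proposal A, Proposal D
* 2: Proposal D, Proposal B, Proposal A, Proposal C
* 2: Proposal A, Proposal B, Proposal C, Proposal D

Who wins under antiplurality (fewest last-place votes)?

Proposal B

Last-place votes: Proposal A 39, Proposal B 0, Proposal C 12, Proposal D 16.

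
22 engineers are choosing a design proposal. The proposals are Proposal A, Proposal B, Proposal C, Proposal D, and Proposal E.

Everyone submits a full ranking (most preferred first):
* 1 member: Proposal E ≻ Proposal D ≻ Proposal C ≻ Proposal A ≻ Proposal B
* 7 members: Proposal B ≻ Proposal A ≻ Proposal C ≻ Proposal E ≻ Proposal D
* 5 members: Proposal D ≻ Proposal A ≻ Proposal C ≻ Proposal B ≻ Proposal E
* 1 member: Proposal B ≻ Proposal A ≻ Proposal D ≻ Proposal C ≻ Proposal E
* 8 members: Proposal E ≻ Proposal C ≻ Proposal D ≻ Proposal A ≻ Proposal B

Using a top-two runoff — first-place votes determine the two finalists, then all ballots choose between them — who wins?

Proposal B

Round 1 first-place votes: Proposal A 0, Proposal B 8, Proposal C 0, Proposal D 5, Proposal E 9. Proposal E and Proposal B advance.
Runoff: Proposal E is ranked above Proposal B on 9 ballots, Proposal B above Proposal E on 13.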